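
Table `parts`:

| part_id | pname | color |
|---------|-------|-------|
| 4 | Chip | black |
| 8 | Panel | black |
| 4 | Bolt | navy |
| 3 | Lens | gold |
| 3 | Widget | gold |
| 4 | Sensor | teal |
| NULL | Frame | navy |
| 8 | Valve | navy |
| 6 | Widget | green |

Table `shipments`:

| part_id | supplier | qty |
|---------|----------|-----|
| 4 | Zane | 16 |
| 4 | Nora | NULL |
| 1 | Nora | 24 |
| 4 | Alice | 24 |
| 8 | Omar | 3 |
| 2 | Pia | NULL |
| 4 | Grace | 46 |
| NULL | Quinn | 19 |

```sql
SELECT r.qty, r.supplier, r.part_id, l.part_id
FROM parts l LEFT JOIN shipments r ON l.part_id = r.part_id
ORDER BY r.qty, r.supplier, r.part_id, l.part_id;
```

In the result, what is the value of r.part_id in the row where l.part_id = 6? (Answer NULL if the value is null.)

NULL

LEFT JOIN keeps every row from `parts`; unmatched rows get NULL for `shipments`'s columns.
Matching on l.part_id = r.part_id. A NULL in a compared column never satisfies the condition.
- l (part_id=4) pairs with 4 row(s) of r.
- l (part_id=8) pairs with 1 row(s) of r.
- l (part_id=4) pairs with 4 row(s) of r.
- l (part_id=3) has no partner → padded with NULL.
- l (part_id=3) has no partner → padded with NULL.
- l (part_id=4) pairs with 4 row(s) of r.
- l (part_id=NULL) has no partner → padded with NULL.
- l (part_id=8) pairs with 1 row(s) of r.
- l (part_id=6) has no partner → padded with NULL.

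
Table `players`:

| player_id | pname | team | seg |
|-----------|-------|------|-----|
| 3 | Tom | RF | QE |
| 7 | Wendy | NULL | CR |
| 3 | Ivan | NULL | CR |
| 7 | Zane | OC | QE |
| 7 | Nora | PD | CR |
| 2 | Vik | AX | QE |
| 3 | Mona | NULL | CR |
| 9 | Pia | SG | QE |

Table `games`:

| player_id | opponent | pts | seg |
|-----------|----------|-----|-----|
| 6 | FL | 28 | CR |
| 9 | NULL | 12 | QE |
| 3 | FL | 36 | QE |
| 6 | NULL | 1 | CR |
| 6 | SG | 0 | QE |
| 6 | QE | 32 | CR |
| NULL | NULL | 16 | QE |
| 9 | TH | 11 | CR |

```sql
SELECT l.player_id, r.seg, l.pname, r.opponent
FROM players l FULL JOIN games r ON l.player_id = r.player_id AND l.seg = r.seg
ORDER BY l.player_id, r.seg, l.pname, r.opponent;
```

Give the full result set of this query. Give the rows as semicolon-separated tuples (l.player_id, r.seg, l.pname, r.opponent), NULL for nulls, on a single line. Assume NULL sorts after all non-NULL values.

FULL OUTER JOIN keeps every row from both sides; unmatched rows get NULL for the other side's columns.
Matching on l.player_id = r.player_id AND l.seg = r.seg. A NULL in a compared column never satisfies the condition.
- l[0] player_id=3, seg=QE → 1 match(es) in r → 1 row(s).
- l[1] player_id=7, seg=CR → no match; kept with NULLs on the r side.
- l[2] player_id=3, seg=CR → no match; kept with NULLs on the r side.
- l[3] player_id=7, seg=QE → no match; kept with NULLs on the r side.
- l[4] player_id=7, seg=CR → no match; kept with NULLs on the r side.
- l[5] player_id=2, seg=QE → no match; kept with NULLs on the r side.
- l[6] player_id=3, seg=CR → no match; kept with NULLs on the r side.
- l[7] player_id=9, seg=QE → 1 match(es) in r → 1 row(s).
- 6 r row(s) had no l match → kept, l columns NULL.

(2, NULL, Vik, NULL); (3, QE, Tom, FL); (3, NULL, Ivan, NULL); (3, NULL, Mona, NULL); (7, NULL, Nora, NULL); (7, NULL, Wendy, NULL); (7, NULL, Zane, NULL); (9, QE, Pia, NULL); (NULL, CR, NULL, FL); (NULL, CR, NULL, QE); (NULL, CR, NULL, TH); (NULL, CR, NULL, NULL); (NULL, QE, NULL, SG); (NULL, QE, NULL, NULL)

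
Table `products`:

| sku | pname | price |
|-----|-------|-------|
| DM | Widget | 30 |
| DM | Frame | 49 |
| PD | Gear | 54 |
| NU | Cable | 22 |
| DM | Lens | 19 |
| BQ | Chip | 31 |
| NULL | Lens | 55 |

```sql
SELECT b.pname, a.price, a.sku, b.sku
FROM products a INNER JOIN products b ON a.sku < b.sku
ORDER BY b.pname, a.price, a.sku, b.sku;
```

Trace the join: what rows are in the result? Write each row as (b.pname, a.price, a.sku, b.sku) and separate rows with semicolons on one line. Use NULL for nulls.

(Cable, 19, DM, NU); (Cable, 30, DM, NU); (Cable, 31, BQ, NU); (Cable, 49, DM, NU); (Frame, 31, BQ, DM); (Gear, 19, DM, PD); (Gear, 22, NU, PD); (Gear, 30, DM, PD); (Gear, 31, BQ, PD); (Gear, 49, DM, PD); (Lens, 31, BQ, DM); (Widget, 31, BQ, DM)

INNER JOIN keeps only pairs where the ON condition holds.
Matching on a.sku < b.sku. A NULL in a compared column never satisfies the condition.
Matched pairs: 12.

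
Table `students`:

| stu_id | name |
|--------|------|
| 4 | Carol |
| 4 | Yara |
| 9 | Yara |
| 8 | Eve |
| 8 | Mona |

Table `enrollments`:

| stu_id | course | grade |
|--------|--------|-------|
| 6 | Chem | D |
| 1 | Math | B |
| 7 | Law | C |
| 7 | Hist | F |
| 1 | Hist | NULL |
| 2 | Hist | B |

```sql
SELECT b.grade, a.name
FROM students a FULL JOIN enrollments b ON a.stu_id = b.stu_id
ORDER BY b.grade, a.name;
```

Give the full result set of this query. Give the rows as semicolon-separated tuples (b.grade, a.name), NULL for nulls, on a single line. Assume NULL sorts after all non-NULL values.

(B, NULL); (B, NULL); (C, NULL); (D, NULL); (F, NULL); (NULL, Carol); (NULL, Eve); (NULL, Mona); (NULL, Yara); (NULL, Yara); (NULL, NULL)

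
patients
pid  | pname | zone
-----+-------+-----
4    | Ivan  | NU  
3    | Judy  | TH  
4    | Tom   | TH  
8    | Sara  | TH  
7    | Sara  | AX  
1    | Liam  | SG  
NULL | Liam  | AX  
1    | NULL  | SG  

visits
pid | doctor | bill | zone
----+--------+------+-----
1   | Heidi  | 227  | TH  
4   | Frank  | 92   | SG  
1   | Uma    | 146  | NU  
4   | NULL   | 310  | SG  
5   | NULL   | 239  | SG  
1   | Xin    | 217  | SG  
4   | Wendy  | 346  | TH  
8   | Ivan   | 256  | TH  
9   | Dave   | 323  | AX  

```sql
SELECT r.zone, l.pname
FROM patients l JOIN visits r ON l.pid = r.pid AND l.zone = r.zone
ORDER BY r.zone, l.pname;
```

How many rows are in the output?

INNER JOIN keeps only pairs where the ON condition holds.
Matching on l.pid = r.pid AND l.zone = r.zone. A NULL in a compared column never satisfies the condition.
Matched pairs: 4.
Total: 4 rows.

4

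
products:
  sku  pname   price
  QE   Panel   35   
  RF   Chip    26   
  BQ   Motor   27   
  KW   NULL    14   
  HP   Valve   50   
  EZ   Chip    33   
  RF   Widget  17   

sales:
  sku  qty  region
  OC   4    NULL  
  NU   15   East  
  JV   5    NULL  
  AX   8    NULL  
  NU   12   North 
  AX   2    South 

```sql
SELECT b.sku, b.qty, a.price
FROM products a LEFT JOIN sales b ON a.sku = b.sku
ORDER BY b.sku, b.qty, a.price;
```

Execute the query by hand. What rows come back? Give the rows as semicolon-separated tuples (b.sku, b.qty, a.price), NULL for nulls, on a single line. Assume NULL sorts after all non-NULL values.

(NULL, NULL, 14); (NULL, NULL, 17); (NULL, NULL, 26); (NULL, NULL, 27); (NULL, NULL, 33); (NULL, NULL, 35); (NULL, NULL, 50)

LEFT JOIN keeps every row from `products`; unmatched rows get NULL for `sales`'s columns.
Matching on a.sku = b.sku.
- a row (sku=QE): no match → kept, b columns NULL.
- a row (sku=RF): no match → kept, b columns NULL.
- a row (sku=BQ): no match → kept, b columns NULL.
- a row (sku=KW): no match → kept, b columns NULL.
- a row (sku=HP): no match → kept, b columns NULL.
- a row (sku=EZ): no match → kept, b columns NULL.
- a row (sku=RF): no match → kept, b columns NULL.
After projecting and ordering:
b.sku | b.qty | a.price
NULL | NULL | 14
NULL | NULL | 17
NULL | NULL | 26
NULL | NULL | 27
NULL | NULL | 33
NULL | NULL | 35
NULL | NULL | 50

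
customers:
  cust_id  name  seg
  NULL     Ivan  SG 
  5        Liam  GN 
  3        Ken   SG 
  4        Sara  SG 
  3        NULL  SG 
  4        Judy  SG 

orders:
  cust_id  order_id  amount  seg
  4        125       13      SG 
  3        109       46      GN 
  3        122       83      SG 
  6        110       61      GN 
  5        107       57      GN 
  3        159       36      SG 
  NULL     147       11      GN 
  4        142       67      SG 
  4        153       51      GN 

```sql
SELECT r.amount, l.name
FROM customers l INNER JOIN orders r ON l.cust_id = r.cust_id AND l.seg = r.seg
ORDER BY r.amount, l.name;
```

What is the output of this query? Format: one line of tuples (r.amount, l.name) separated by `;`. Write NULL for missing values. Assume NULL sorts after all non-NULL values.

(13, Judy); (13, Sara); (36, Ken); (36, NULL); (57, Liam); (67, Judy); (67, Sara); (83, Ken); (83, NULL)

INNER JOIN keeps only pairs where the ON condition holds.
Matching on l.cust_id = r.cust_id AND l.seg = r.seg. A NULL in a compared column never satisfies the condition.
Matched pairs: 9.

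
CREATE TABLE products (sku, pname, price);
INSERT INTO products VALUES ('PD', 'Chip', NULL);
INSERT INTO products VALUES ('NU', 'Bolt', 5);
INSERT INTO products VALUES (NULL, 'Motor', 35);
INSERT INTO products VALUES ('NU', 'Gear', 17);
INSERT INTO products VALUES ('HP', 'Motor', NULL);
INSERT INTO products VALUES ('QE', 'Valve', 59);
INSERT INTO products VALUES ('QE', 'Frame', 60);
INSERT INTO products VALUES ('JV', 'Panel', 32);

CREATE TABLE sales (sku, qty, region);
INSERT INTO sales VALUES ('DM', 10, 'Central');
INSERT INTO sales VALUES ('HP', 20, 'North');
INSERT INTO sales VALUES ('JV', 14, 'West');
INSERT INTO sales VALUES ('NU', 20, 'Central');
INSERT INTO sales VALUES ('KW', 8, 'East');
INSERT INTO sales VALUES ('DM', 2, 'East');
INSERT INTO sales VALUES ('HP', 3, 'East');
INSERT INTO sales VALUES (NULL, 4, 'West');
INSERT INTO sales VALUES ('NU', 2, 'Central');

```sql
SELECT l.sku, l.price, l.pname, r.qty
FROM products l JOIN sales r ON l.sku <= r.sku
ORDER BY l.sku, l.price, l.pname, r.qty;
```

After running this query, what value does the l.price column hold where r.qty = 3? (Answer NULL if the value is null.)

NULL

INNER JOIN keeps only pairs where the ON condition holds.
Matching on l.sku <= r.sku. A NULL in a compared column never satisfies the condition.
- l[0] sku=PD → no match; dropped.
- l[1] sku=NU → 2 match(es) in r → 2 row(s).
- l[2] sku=NULL → no match; dropped.
- l[3] sku=NU → 2 match(es) in r → 2 row(s).
- l[4] sku=HP → 6 match(es) in r → 6 row(s).
- l[5] sku=QE → no match; dropped.
- l[6] sku=QE → no match; dropped.
- l[7] sku=JV → 4 match(es) in r → 4 row(s).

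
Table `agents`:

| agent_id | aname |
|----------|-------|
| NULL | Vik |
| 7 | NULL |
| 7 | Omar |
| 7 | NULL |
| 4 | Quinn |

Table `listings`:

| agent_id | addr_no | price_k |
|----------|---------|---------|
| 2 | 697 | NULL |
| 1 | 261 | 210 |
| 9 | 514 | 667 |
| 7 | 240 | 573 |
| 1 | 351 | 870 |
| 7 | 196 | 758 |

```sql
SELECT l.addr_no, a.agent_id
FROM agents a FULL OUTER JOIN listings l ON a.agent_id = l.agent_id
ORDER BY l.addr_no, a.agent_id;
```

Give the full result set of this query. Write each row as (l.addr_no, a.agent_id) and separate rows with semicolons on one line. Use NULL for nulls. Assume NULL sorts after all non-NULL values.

(196, 7); (196, 7); (196, 7); (240, 7); (240, 7); (240, 7); (261, NULL); (351, NULL); (514, NULL); (697, NULL); (NULL, 4); (NULL, NULL)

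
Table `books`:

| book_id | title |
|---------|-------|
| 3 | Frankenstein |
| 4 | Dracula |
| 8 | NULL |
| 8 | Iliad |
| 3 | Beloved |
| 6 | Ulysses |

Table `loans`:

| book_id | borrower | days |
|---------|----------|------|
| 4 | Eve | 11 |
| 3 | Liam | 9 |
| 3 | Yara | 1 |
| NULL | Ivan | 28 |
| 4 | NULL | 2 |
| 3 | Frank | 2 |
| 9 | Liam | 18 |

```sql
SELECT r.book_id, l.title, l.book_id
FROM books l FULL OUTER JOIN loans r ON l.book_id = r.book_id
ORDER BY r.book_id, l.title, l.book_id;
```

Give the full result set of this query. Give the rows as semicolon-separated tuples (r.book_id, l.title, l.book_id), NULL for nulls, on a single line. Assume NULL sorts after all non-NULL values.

(3, Beloved, 3); (3, Beloved, 3); (3, Beloved, 3); (3, Frankenstein, 3); (3, Frankenstein, 3); (3, Frankenstein, 3); (4, Dracula, 4); (4, Dracula, 4); (9, NULL, NULL); (NULL, Iliad, 8); (NULL, Ulysses, 6); (NULL, NULL, 8); (NULL, NULL, NULL)

FULL OUTER JOIN keeps every row from both sides; unmatched rows get NULL for the other side's columns.
Matching on l.book_id = r.book_id. A NULL in a compared column never satisfies the condition.
- l row (book_id=3): matches 3 r row(s) → 3 output row(s).
- l row (book_id=4): matches 2 r row(s) → 2 output row(s).
- l row (book_id=8): no match → kept, r columns NULL.
- l row (book_id=8): no match → kept, r columns NULL.
- l row (book_id=3): matches 3 r row(s) → 3 output row(s).
- l row (book_id=6): no match → kept, r columns NULL.
- plus 2 unmatched r row(s), each kept with NULL l columns.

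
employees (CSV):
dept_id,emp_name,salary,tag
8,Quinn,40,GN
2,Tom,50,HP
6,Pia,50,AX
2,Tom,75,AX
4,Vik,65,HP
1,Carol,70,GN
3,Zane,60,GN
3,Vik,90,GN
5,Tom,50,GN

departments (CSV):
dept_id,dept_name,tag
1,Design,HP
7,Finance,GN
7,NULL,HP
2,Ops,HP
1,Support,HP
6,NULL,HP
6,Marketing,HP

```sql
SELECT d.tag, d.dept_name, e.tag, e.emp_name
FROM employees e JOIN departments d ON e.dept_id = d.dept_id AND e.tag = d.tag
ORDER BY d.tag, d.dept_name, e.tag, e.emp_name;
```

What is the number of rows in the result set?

1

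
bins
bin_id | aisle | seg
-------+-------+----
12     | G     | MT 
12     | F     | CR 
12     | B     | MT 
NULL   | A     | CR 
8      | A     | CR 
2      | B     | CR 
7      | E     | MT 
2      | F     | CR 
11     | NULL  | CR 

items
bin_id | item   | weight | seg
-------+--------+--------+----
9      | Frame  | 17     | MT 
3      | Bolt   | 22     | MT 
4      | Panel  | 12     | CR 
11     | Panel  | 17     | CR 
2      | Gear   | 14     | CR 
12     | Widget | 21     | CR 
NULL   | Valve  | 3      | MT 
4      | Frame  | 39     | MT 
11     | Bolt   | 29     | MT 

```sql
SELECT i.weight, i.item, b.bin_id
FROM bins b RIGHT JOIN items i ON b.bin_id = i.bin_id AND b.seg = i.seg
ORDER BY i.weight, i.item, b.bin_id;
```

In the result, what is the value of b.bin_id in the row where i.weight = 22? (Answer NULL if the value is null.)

NULL

RIGHT JOIN keeps every row from `items`; unmatched rows get NULL for `bins`'s columns.
Matching on b.bin_id = i.bin_id AND b.seg = i.seg. A NULL in a compared column never satisfies the condition.
- b (bin_id=12, seg=MT) has no partner in i.
- b (bin_id=12, seg=CR) pairs with 1 row(s) of i.
- b (bin_id=12, seg=MT) has no partner in i.
- b (bin_id=NULL, seg=CR) has no partner in i.
- b (bin_id=8, seg=CR) has no partner in i.
- b (bin_id=2, seg=CR) pairs with 1 row(s) of i.
- b (bin_id=7, seg=MT) has no partner in i.
- b (bin_id=2, seg=CR) pairs with 1 row(s) of i.
- b (bin_id=11, seg=CR) pairs with 1 row(s) of i.
- 6 i row(s) had no b match → kept, b columns NULL.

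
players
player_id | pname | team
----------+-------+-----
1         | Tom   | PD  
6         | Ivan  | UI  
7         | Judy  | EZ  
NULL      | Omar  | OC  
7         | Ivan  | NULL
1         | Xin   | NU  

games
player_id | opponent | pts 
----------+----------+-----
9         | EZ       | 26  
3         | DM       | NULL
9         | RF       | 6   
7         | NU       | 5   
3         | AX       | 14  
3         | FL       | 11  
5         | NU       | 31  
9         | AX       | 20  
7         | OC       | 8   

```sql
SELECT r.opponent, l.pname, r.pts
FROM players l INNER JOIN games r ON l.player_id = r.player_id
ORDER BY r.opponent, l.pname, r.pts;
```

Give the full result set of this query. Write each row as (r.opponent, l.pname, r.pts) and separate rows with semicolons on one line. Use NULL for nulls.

INNER JOIN keeps only pairs where the ON condition holds.
Matching on l.player_id = r.player_id. A NULL in a compared column never satisfies the condition.
- l (player_id=1) has no partner → excluded.
- l (player_id=6) has no partner → excluded.
- l (player_id=7) pairs with 2 row(s) of r.
- l (player_id=NULL) has no partner → excluded.
- l (player_id=7) pairs with 2 row(s) of r.
- l (player_id=1) has no partner → excluded.
After projecting and ordering:
r.opponent | l.pname | r.pts
NU | Ivan | 5
NU | Judy | 5
OC | Ivan | 8
OC | Judy | 8

(NU, Ivan, 5); (NU, Judy, 5); (OC, Ivan, 8); (OC, Judy, 8)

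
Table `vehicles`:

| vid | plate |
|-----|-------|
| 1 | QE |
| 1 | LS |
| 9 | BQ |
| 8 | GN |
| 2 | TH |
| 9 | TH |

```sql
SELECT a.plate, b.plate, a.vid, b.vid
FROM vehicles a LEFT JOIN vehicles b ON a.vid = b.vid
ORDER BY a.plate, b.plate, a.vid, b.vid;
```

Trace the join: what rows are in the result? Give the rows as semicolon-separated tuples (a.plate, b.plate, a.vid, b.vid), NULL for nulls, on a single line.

LEFT JOIN keeps every row from `vehicles a`; unmatched rows get NULL for `vehicles b`'s columns.
Matching on a.vid = b.vid.
- a[0] vid=1 → 2 match(es) in b → 2 row(s).
- a[1] vid=1 → 2 match(es) in b → 2 row(s).
- a[2] vid=9 → 2 match(es) in b → 2 row(s).
- a[3] vid=8 → 1 match(es) in b → 1 row(s).
- a[4] vid=2 → 1 match(es) in b → 1 row(s).
- a[5] vid=9 → 2 match(es) in b → 2 row(s).
After projecting and ordering:
a.plate | b.plate | a.vid | b.vid
BQ | BQ | 9 | 9
BQ | TH | 9 | 9
GN | GN | 8 | 8
LS | LS | 1 | 1
LS | QE | 1 | 1
QE | LS | 1 | 1
QE | QE | 1 | 1
TH | BQ | 9 | 9
TH | TH | 2 | 2
TH | TH | 9 | 9

(BQ, BQ, 9, 9); (BQ, TH, 9, 9); (GN, GN, 8, 8); (LS, LS, 1, 1); (LS, QE, 1, 1); (QE, LS, 1, 1); (QE, QE, 1, 1); (TH, BQ, 9, 9); (TH, TH, 2, 2); (TH, TH, 9, 9)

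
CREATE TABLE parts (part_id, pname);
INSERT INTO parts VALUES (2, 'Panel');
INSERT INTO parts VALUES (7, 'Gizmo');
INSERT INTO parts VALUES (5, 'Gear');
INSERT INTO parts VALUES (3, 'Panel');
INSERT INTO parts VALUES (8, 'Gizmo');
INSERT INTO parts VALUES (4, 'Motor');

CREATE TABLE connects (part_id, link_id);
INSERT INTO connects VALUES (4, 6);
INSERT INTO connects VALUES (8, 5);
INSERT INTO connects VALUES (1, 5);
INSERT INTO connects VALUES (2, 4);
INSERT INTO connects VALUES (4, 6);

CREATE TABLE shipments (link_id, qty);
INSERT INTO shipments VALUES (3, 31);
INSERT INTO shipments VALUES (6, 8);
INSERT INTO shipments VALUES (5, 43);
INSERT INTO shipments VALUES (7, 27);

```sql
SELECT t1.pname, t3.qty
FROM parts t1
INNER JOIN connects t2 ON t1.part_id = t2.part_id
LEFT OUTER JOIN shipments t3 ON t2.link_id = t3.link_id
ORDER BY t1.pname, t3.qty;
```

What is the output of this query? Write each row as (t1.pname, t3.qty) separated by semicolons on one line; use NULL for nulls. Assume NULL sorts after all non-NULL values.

(Gizmo, 43); (Motor, 8); (Motor, 8); (Panel, NULL)

Evaluate left to right. First `parts t1 INNER JOIN connects t2` on part_id: 4 row(s).
Then LEFT JOIN `shipments t3` on link_id: each of those 4 rows is kept; rows whose t2.link_id has no match in t3 get NULL for t3's columns.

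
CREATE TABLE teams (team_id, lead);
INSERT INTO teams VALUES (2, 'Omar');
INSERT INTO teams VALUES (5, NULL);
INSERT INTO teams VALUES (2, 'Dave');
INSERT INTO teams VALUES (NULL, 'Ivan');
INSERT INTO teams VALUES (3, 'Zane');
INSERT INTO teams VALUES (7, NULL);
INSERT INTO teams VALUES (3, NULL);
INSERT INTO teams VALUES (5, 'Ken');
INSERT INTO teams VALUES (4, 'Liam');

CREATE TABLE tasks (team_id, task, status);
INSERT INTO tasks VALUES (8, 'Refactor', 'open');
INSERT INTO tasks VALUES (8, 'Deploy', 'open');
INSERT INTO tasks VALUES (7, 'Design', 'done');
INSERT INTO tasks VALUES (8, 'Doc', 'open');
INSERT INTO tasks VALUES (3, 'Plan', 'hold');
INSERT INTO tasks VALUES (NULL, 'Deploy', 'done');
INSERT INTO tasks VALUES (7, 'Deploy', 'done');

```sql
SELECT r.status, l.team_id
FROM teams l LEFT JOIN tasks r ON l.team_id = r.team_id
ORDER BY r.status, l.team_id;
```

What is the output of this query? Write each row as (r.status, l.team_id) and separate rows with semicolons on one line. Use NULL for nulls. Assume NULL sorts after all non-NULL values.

LEFT JOIN keeps every row from `teams`; unmatched rows get NULL for `tasks`'s columns.
Matching on l.team_id = r.team_id. A NULL in a compared column never satisfies the condition.
- l (team_id=2) has no partner → padded with NULL.
- l (team_id=5) has no partner → padded with NULL.
- l (team_id=2) has no partner → padded with NULL.
- l (team_id=NULL) has no partner → padded with NULL.
- l (team_id=3) pairs with 1 row(s) of r.
- l (team_id=7) pairs with 2 row(s) of r.
- l (team_id=3) pairs with 1 row(s) of r.
- l (team_id=5) has no partner → padded with NULL.
- l (team_id=4) has no partner → padded with NULL.
After projecting and ordering:
r.status | l.team_id
done | 7
done | 7
hold | 3
hold | 3
NULL | 2
NULL | 2
NULL | 4
NULL | 5
NULL | 5
NULL | NULL

(done, 7); (done, 7); (hold, 3); (hold, 3); (NULL, 2); (NULL, 2); (NULL, 4); (NULL, 5); (NULL, 5); (NULL, NULL)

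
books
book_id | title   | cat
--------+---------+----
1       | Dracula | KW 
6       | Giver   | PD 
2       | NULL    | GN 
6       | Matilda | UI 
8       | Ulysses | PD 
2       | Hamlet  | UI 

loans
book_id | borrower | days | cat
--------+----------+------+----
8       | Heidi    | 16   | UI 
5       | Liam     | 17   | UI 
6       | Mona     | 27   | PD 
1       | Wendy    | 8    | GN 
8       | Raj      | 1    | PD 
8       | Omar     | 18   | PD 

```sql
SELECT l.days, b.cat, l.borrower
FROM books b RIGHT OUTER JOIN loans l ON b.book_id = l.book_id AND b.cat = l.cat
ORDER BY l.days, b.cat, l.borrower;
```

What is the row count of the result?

RIGHT JOIN keeps every row from `loans`; unmatched rows get NULL for `books`'s columns.
Matching on b.book_id = l.book_id AND b.cat = l.cat.
- book_id=1, cat=KW: no matching l row.
- book_id=6, cat=PD: 1 matching l row(s), so 1 row(s) emitted.
- book_id=2, cat=GN: no matching l row.
- book_id=6, cat=UI: no matching l row.
- book_id=8, cat=PD: 2 matching l row(s), so 2 row(s) emitted.
- book_id=2, cat=UI: no matching l row.
- 3 row(s) from l found no b partner → padded with NULL.
Total: 3 matched + 3 padded = 6 rows.

6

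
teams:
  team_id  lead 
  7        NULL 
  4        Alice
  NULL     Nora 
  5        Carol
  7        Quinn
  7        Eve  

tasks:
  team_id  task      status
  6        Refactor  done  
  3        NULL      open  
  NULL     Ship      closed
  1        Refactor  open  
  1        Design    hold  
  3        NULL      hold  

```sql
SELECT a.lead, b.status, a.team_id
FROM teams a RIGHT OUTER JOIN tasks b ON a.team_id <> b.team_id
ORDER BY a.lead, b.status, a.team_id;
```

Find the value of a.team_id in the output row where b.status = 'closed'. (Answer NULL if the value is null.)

RIGHT JOIN keeps every row from `tasks`; unmatched rows get NULL for `teams`'s columns.
Matching on a.team_id <> b.team_id. A NULL in a compared column never satisfies the condition.
- a row (team_id=7): matches 5 b row(s) → 5 output row(s).
- a row (team_id=4): matches 5 b row(s) → 5 output row(s).
- a row (team_id=NULL): no match.
- a row (team_id=5): matches 5 b row(s) → 5 output row(s).
- a row (team_id=7): matches 5 b row(s) → 5 output row(s).
- a row (team_id=7): matches 5 b row(s) → 5 output row(s).
- 1 row(s) from b found no a partner → padded with NULL.

NULL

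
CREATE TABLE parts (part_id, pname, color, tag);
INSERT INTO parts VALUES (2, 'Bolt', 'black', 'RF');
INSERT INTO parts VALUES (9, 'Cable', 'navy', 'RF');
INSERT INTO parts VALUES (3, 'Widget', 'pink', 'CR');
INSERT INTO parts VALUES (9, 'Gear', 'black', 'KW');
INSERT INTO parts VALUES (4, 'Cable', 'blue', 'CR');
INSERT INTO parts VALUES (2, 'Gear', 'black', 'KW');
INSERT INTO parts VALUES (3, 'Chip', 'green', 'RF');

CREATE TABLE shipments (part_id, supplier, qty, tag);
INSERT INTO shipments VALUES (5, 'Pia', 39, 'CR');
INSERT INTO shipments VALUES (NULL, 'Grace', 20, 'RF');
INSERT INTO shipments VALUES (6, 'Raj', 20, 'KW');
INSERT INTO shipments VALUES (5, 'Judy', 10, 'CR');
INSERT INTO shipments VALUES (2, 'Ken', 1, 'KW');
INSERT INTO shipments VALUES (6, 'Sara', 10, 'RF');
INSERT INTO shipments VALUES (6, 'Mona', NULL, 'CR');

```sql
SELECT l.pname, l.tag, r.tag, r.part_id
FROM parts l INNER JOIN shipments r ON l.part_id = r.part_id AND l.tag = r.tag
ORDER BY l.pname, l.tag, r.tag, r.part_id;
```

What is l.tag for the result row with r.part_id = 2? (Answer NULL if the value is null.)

KW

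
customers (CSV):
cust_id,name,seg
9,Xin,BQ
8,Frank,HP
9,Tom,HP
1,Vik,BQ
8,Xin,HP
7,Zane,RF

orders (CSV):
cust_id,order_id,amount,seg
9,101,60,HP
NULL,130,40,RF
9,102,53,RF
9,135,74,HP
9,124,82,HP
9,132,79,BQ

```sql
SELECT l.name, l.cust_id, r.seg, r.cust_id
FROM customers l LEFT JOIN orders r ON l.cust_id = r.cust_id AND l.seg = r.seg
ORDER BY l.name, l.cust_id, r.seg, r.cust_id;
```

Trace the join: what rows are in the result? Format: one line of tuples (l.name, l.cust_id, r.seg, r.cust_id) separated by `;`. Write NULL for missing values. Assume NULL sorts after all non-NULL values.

LEFT JOIN keeps every row from `customers`; unmatched rows get NULL for `orders`'s columns.
Matching on l.cust_id = r.cust_id AND l.seg = r.seg. A NULL in a compared column never satisfies the condition.
Matched pairs: 4; unmatched l rows kept: 4.

(Frank, 8, NULL, NULL); (Tom, 9, HP, 9); (Tom, 9, HP, 9); (Tom, 9, HP, 9); (Vik, 1, NULL, NULL); (Xin, 8, NULL, NULL); (Xin, 9, BQ, 9); (Zane, 7, NULL, NULL)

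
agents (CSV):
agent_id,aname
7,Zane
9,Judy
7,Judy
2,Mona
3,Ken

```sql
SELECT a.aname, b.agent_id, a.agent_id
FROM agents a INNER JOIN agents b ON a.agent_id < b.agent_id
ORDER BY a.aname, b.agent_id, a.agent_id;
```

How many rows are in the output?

9

INNER JOIN keeps only pairs where the ON condition holds.
Matching on a.agent_id < b.agent_id.
- agent_id=7: 1 matching b row(s), so 1 row(s) emitted.
- agent_id=9: no matching b row, dropped.
- agent_id=7: 1 matching b row(s), so 1 row(s) emitted.
- agent_id=2: 4 matching b row(s), so 4 row(s) emitted.
- agent_id=3: 3 matching b row(s), so 3 row(s) emitted.
Total: 9 rows.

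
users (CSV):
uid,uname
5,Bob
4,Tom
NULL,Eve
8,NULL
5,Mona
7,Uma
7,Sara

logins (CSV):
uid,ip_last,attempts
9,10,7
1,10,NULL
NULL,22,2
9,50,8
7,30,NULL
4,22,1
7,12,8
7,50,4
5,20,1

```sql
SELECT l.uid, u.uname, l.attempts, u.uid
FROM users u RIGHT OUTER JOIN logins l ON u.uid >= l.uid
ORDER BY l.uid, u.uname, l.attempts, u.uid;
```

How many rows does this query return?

RIGHT JOIN keeps every row from `logins`; unmatched rows get NULL for `users`'s columns.
Matching on u.uid >= l.uid. A NULL in a compared column never satisfies the condition.
- u[0] uid=5 → 3 match(es) in l → 3 row(s).
- u[1] uid=4 → 2 match(es) in l → 2 row(s).
- u[2] uid=NULL → no match.
- u[3] uid=8 → 6 match(es) in l → 6 row(s).
- u[4] uid=5 → 3 match(es) in l → 3 row(s).
- u[5] uid=7 → 6 match(es) in l → 6 row(s).
- u[6] uid=7 → 6 match(es) in l → 6 row(s).
- 3 row(s) from l found no u partner → padded with NULL.
Total: 26 matched + 3 padded = 29 rows.

29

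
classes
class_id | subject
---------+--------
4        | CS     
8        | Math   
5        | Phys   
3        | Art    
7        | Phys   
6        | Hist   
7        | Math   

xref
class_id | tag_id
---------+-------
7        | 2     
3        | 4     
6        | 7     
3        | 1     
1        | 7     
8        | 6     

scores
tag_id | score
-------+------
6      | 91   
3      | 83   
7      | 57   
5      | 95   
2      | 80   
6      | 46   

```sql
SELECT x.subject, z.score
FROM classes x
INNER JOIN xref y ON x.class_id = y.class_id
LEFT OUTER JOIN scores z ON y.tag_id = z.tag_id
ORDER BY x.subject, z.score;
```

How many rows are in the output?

7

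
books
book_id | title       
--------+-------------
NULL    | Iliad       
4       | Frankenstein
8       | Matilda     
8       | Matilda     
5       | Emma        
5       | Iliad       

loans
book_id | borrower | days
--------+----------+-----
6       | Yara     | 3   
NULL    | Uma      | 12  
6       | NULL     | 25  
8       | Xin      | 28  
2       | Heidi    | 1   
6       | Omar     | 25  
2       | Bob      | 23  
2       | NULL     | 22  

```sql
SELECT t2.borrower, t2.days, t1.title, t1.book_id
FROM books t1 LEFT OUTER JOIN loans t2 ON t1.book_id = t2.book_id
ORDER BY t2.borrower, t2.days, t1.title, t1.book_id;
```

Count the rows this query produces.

LEFT JOIN keeps every row from `books`; unmatched rows get NULL for `loans`'s columns.
Matching on t1.book_id = t2.book_id. A NULL in a compared column never satisfies the condition.
Matched pairs: 2; unmatched t1 rows kept: 4.
Total: 2 matched + 4 padded = 6 rows.

6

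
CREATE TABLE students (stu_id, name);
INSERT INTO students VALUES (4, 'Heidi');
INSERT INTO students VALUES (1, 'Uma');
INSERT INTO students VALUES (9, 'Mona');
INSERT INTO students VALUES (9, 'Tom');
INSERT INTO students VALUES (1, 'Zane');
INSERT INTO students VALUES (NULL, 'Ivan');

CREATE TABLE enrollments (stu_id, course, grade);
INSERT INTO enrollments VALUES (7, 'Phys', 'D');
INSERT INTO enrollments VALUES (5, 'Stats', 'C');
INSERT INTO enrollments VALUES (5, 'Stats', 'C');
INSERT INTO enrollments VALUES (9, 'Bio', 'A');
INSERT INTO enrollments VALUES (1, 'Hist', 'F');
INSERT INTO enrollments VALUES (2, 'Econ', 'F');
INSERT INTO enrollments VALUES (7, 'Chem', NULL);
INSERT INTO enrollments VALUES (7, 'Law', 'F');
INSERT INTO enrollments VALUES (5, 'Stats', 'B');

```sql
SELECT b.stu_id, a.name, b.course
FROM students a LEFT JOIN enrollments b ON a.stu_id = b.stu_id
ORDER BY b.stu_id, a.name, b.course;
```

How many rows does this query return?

6

LEFT JOIN keeps every row from `students`; unmatched rows get NULL for `enrollments`'s columns.
Matching on a.stu_id = b.stu_id. A NULL in a compared column never satisfies the condition.
Matched pairs: 4; unmatched a rows kept: 2.
Total: 4 matched + 2 padded = 6 rows.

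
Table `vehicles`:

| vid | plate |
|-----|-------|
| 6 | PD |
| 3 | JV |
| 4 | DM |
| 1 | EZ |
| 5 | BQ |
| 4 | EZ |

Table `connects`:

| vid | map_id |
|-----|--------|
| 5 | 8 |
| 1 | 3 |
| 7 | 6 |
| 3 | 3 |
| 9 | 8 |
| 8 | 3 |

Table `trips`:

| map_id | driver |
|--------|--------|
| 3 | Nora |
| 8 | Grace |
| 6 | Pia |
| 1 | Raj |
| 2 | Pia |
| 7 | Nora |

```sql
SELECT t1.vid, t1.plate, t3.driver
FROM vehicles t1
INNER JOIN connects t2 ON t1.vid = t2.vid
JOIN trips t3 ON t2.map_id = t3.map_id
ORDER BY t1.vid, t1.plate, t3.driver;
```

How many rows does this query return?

3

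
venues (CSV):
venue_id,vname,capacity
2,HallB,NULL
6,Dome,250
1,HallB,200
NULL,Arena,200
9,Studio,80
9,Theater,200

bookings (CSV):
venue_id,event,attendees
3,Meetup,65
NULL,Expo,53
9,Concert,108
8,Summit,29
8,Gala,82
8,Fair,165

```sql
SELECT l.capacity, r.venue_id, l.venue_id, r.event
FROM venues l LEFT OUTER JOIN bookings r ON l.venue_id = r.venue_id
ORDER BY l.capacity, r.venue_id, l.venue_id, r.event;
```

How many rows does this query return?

6

LEFT JOIN keeps every row from `venues`; unmatched rows get NULL for `bookings`'s columns.
Matching on l.venue_id = r.venue_id. A NULL in a compared column never satisfies the condition.
- venue_id=2: no r row matches, row kept with r columns NULL.
- venue_id=6: no r row matches, row kept with r columns NULL.
- venue_id=1: no r row matches, row kept with r columns NULL.
- venue_id=NULL: no r row matches, row kept with r columns NULL.
- venue_id=9: 1 matching r row(s), so 1 row(s) emitted.
- venue_id=9: 1 matching r row(s), so 1 row(s) emitted.
Total: 2 matched + 4 padded = 6 rows.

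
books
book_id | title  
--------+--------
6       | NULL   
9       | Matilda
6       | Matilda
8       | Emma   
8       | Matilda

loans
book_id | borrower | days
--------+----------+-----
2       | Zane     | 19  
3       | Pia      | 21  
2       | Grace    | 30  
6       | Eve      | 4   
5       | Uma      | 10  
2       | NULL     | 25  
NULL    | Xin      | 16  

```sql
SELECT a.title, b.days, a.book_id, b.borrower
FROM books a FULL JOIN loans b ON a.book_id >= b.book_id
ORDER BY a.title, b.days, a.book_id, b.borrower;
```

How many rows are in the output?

FULL OUTER JOIN keeps every row from both sides; unmatched rows get NULL for the other side's columns.
Matching on a.book_id >= b.book_id. A NULL in a compared column never satisfies the condition.
Matched pairs: 30; unmatched a rows kept: 0; unmatched b rows kept: 1.
Total: 30 matched + 1 padded = 31 rows.

31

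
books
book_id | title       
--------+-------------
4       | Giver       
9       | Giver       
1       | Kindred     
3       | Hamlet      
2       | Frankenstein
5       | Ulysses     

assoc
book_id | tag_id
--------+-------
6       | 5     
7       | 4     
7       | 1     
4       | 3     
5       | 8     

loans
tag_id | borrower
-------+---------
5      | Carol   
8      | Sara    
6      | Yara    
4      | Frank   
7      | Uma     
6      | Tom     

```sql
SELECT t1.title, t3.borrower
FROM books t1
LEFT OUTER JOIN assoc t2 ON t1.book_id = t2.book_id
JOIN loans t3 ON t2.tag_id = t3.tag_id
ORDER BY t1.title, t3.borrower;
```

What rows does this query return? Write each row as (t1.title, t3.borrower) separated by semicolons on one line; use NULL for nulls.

(Ulysses, Sara)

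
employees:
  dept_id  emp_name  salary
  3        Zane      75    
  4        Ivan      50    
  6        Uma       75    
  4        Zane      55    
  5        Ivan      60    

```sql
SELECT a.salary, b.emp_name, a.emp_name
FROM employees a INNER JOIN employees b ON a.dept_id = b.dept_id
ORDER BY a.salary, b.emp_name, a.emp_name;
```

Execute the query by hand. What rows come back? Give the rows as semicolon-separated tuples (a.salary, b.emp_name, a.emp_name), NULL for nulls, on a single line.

(50, Ivan, Ivan); (50, Zane, Ivan); (55, Ivan, Zane); (55, Zane, Zane); (60, Ivan, Ivan); (75, Uma, Uma); (75, Zane, Zane)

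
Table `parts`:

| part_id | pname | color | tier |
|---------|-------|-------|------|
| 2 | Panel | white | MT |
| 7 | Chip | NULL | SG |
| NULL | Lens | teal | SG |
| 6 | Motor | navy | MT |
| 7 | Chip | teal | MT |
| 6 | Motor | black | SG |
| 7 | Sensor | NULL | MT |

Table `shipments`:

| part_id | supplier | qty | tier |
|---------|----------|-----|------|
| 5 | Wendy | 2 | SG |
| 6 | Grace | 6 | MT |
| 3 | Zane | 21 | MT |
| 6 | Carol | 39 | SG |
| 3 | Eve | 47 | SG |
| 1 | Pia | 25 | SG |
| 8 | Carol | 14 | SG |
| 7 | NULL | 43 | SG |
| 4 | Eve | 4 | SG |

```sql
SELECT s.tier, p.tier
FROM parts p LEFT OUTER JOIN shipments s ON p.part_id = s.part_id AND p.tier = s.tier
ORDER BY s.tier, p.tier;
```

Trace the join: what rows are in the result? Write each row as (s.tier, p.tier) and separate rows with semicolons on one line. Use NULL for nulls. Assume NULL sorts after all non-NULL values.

(MT, MT); (SG, SG); (SG, SG); (NULL, MT); (NULL, MT); (NULL, MT); (NULL, SG)

LEFT JOIN keeps every row from `parts`; unmatched rows get NULL for `shipments`'s columns.
Matching on p.part_id = s.part_id AND p.tier = s.tier. A NULL in a compared column never satisfies the condition.
- p (part_id=2, tier=MT) has no partner → padded with NULL.
- p (part_id=7, tier=SG) pairs with 1 row(s) of s.
- p (part_id=NULL, tier=SG) has no partner → padded with NULL.
- p (part_id=6, tier=MT) pairs with 1 row(s) of s.
- p (part_id=7, tier=MT) has no partner → padded with NULL.
- p (part_id=6, tier=SG) pairs with 1 row(s) of s.
- p (part_id=7, tier=MT) has no partner → padded with NULL.
After projecting and ordering:
s.tier | p.tier
MT | MT
SG | SG
SG | SG
NULL | MT
NULL | MT
NULL | MT
NULL | SG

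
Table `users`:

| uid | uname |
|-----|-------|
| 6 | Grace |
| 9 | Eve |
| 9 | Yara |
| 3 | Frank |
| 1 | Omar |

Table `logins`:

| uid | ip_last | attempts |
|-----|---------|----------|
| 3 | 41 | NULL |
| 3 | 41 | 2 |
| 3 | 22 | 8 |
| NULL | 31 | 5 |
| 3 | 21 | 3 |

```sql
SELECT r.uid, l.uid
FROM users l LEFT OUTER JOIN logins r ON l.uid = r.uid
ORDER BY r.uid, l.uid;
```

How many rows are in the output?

LEFT JOIN keeps every row from `users`; unmatched rows get NULL for `logins`'s columns.
Matching on l.uid = r.uid. A NULL in a compared column never satisfies the condition.
Matched pairs: 4; unmatched l rows kept: 4.
Total: 4 matched + 4 padded = 8 rows.

8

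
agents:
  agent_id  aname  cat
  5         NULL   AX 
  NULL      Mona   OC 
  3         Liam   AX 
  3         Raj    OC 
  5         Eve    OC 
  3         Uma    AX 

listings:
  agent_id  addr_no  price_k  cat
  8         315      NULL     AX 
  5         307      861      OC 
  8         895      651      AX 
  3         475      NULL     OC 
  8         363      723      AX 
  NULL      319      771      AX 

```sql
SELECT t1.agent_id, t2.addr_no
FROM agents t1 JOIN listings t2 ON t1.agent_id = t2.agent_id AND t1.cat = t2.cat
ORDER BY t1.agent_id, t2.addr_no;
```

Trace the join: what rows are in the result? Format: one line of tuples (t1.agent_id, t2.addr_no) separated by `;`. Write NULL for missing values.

INNER JOIN keeps only pairs where the ON condition holds.
Matching on t1.agent_id = t2.agent_id AND t1.cat = t2.cat. A NULL in a compared column never satisfies the condition.
Matched pairs: 2.

(3, 475); (5, 307)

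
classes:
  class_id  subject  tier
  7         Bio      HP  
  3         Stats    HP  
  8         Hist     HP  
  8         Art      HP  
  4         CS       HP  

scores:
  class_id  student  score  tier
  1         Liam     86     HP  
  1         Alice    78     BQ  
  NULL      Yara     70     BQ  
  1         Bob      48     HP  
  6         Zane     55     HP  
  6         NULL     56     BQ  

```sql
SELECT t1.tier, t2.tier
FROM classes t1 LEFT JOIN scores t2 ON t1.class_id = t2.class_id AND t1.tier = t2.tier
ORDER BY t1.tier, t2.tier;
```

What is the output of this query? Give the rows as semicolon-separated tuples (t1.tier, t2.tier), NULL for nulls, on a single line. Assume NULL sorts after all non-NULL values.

(HP, NULL); (HP, NULL); (HP, NULL); (HP, NULL); (HP, NULL)

LEFT JOIN keeps every row from `classes`; unmatched rows get NULL for `scores`'s columns.
Matching on t1.class_id = t2.class_id AND t1.tier = t2.tier. A NULL in a compared column never satisfies the condition.
- t1[0] class_id=7, tier=HP → no match; kept with NULLs on the t2 side.
- t1[1] class_id=3, tier=HP → no match; kept with NULLs on the t2 side.
- t1[2] class_id=8, tier=HP → no match; kept with NULLs on the t2 side.
- t1[3] class_id=8, tier=HP → no match; kept with NULLs on the t2 side.
- t1[4] class_id=4, tier=HP → no match; kept with NULLs on the t2 side.
After projecting and ordering:
t1.tier | t2.tier
HP | NULL
HP | NULL
HP | NULL
HP | NULL
HP | NULL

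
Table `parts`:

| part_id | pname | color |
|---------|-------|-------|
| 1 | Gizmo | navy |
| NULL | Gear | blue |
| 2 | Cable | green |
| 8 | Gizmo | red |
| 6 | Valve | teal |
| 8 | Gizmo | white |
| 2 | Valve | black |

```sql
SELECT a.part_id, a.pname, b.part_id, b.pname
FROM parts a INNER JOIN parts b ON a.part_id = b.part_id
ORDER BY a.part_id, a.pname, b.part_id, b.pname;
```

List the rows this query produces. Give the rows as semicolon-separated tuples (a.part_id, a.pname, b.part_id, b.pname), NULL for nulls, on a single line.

INNER JOIN keeps only pairs where the ON condition holds.
Matching on a.part_id = b.part_id. A NULL in a compared column never satisfies the condition.
- a (part_id=1) pairs with 1 row(s) of b.
- a (part_id=NULL) has no partner → excluded.
- a (part_id=2) pairs with 2 row(s) of b.
- a (part_id=8) pairs with 2 row(s) of b.
- a (part_id=6) pairs with 1 row(s) of b.
- a (part_id=8) pairs with 2 row(s) of b.
- a (part_id=2) pairs with 2 row(s) of b.
After projecting and ordering:
a.part_id | a.pname | b.part_id | b.pname
1 | Gizmo | 1 | Gizmo
2 | Cable | 2 | Cable
2 | Cable | 2 | Valve
2 | Valve | 2 | Cable
2 | Valve | 2 | Valve
6 | Valve | 6 | Valve
8 | Gizmo | 8 | Gizmo
8 | Gizmo | 8 | Gizmo
8 | Gizmo | 8 | Gizmo
8 | Gizmo | 8 | Gizmo

(1, Gizmo, 1, Gizmo); (2, Cable, 2, Cable); (2, Cable, 2, Valve); (2, Valve, 2, Cable); (2, Valve, 2, Valve); (6, Valve, 6, Valve); (8, Gizmo, 8, Gizmo); (8, Gizmo, 8, Gizmo); (8, Gizmo, 8, Gizmo); (8, Gizmo, 8, Gizmo)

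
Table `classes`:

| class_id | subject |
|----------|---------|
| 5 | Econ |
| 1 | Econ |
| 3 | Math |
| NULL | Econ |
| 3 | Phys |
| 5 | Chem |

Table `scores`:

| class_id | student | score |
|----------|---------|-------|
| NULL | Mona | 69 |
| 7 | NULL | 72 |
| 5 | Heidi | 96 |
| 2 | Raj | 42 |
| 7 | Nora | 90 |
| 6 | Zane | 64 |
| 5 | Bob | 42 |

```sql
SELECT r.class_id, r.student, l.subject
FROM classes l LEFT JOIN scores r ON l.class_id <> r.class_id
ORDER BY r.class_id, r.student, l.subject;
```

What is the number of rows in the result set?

27

LEFT JOIN keeps every row from `classes`; unmatched rows get NULL for `scores`'s columns.
Matching on l.class_id <> r.class_id. A NULL in a compared column never satisfies the condition.
- l row (class_id=5): matches 4 r row(s) → 4 output row(s).
- l row (class_id=1): matches 6 r row(s) → 6 output row(s).
- l row (class_id=3): matches 6 r row(s) → 6 output row(s).
- l row (class_id=NULL): no match → kept, r columns NULL.
- l row (class_id=3): matches 6 r row(s) → 6 output row(s).
- l row (class_id=5): matches 4 r row(s) → 4 output row(s).
Total: 26 matched + 1 padded = 27 rows.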